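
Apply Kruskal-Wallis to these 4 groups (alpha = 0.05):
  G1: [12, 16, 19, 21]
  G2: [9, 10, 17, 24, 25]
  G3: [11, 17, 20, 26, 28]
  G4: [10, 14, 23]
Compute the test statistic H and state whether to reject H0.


Step 1: Combine all N = 17 observations and assign midranks.
sorted (value, group, rank): (9,G2,1), (10,G2,2.5), (10,G4,2.5), (11,G3,4), (12,G1,5), (14,G4,6), (16,G1,7), (17,G2,8.5), (17,G3,8.5), (19,G1,10), (20,G3,11), (21,G1,12), (23,G4,13), (24,G2,14), (25,G2,15), (26,G3,16), (28,G3,17)
Step 2: Sum ranks within each group.
R_1 = 34 (n_1 = 4)
R_2 = 41 (n_2 = 5)
R_3 = 56.5 (n_3 = 5)
R_4 = 21.5 (n_4 = 3)
Step 3: H = 12/(N(N+1)) * sum(R_i^2/n_i) - 3(N+1)
     = 12/(17*18) * (34^2/4 + 41^2/5 + 56.5^2/5 + 21.5^2/3) - 3*18
     = 0.039216 * 1417.73 - 54
     = 1.597386.
Step 4: Ties present; correction factor C = 1 - 12/(17^3 - 17) = 0.997549. Corrected H = 1.597386 / 0.997549 = 1.601310.
Step 5: Under H0, H ~ chi^2(3); p-value = 0.659093.
Step 6: alpha = 0.05. fail to reject H0.

H = 1.6013, df = 3, p = 0.659093, fail to reject H0.


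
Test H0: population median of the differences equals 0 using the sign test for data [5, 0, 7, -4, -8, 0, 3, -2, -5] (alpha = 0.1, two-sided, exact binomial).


Step 1: Discard zero differences. Original n = 9; n_eff = number of nonzero differences = 7.
Nonzero differences (with sign): +5, +7, -4, -8, +3, -2, -5
Step 2: Count signs: positive = 3, negative = 4.
Step 3: Under H0: P(positive) = 0.5, so the number of positives S ~ Bin(7, 0.5).
Step 4: Two-sided exact p-value = sum of Bin(7,0.5) probabilities at or below the observed probability = 1.000000.
Step 5: alpha = 0.1. fail to reject H0.

n_eff = 7, pos = 3, neg = 4, p = 1.000000, fail to reject H0.


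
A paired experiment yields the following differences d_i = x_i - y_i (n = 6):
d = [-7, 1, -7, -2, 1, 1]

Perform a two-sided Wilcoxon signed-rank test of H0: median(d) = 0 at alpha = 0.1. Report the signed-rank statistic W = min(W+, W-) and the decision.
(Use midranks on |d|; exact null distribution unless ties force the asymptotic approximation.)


Step 1: Drop any zero differences (none here) and take |d_i|.
|d| = [7, 1, 7, 2, 1, 1]
Step 2: Midrank |d_i| (ties get averaged ranks).
ranks: |7|->5.5, |1|->2, |7|->5.5, |2|->4, |1|->2, |1|->2
Step 3: Attach original signs; sum ranks with positive sign and with negative sign.
W+ = 2 + 2 + 2 = 6
W- = 5.5 + 5.5 + 4 = 15
(Check: W+ + W- = 21 should equal n(n+1)/2 = 21.)
Step 4: Test statistic W = min(W+, W-) = 6.
Step 5: Ties in |d|, so use the tie-corrected normal approximation.
        E[W] = n(n+1)/4 = 6*7/4 = 10.5.
        Tie groups: |d|=1 (t=3), |d|=7 (t=2); sum(t^3 - t) = 30.
        Var[W] = n(n+1)(2n+1)/24 - sum(t^3-t)/48 = 546/24 - 30/48 = 22.125.
        z = (W - E[W]) / sqrt(Var[W]) = (6 - 10.5) / 4.7037 = -0.9567.
        Two-sided p = 2*Phi(z) = 0.338724.
Step 6: alpha = 0.1. fail to reject H0.

W+ = 6, W- = 15, W = min = 6, p = 0.338724, fail to reject H0.


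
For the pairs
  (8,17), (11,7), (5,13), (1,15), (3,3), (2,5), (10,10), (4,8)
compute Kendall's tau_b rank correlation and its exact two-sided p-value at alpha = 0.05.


Step 1: Enumerate the 28 unordered pairs (i,j) with i<j and classify each by sign(x_j-x_i) * sign(y_j-y_i).
  (1,2):dx=+3,dy=-10->D; (1,3):dx=-3,dy=-4->C; (1,4):dx=-7,dy=-2->C; (1,5):dx=-5,dy=-14->C
  (1,6):dx=-6,dy=-12->C; (1,7):dx=+2,dy=-7->D; (1,8):dx=-4,dy=-9->C; (2,3):dx=-6,dy=+6->D
  (2,4):dx=-10,dy=+8->D; (2,5):dx=-8,dy=-4->C; (2,6):dx=-9,dy=-2->C; (2,7):dx=-1,dy=+3->D
  (2,8):dx=-7,dy=+1->D; (3,4):dx=-4,dy=+2->D; (3,5):dx=-2,dy=-10->C; (3,6):dx=-3,dy=-8->C
  (3,7):dx=+5,dy=-3->D; (3,8):dx=-1,dy=-5->C; (4,5):dx=+2,dy=-12->D; (4,6):dx=+1,dy=-10->D
  (4,7):dx=+9,dy=-5->D; (4,8):dx=+3,dy=-7->D; (5,6):dx=-1,dy=+2->D; (5,7):dx=+7,dy=+7->C
  (5,8):dx=+1,dy=+5->C; (6,7):dx=+8,dy=+5->C; (6,8):dx=+2,dy=+3->C; (7,8):dx=-6,dy=-2->C
Step 2: C = 15, D = 13, total pairs = 28.
Step 3: tau = (C - D)/(n(n-1)/2) = (15 - 13)/28 = 0.071429.
Step 4: Exact two-sided p-value (enumerate n! = 40320 permutations of y under H0): p = 0.904861.
Step 5: alpha = 0.05. fail to reject H0.

tau_b = 0.0714 (C=15, D=13), p = 0.904861, fail to reject H0.


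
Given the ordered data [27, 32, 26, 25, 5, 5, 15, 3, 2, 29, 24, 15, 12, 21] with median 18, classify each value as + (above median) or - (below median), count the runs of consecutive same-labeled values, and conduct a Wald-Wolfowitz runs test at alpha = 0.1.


Step 1: Compute median = 18; label A = above, B = below.
Labels in order: AAAABBBBBAABBA  (n_A = 7, n_B = 7)
Step 2: Count runs R = 5.
Step 3: Under H0 (random ordering), E[R] = 2*n_A*n_B/(n_A+n_B) + 1 = 2*7*7/14 + 1 = 8.0000.
        Var[R] = 2*n_A*n_B*(2*n_A*n_B - n_A - n_B) / ((n_A+n_B)^2 * (n_A+n_B-1)) = 8232/2548 = 3.2308.
        SD[R] = 1.7974.
Step 4: Continuity-corrected z = (R + 0.5 - E[R]) / SD[R] = (5 + 0.5 - 8.0000) / 1.7974 = -1.3909.
Step 5: Two-sided p-value via normal approximation = 2*(1 - Phi(|z|)) = 0.164264.
Step 6: alpha = 0.1. fail to reject H0.

R = 5, z = -1.3909, p = 0.164264, fail to reject H0.


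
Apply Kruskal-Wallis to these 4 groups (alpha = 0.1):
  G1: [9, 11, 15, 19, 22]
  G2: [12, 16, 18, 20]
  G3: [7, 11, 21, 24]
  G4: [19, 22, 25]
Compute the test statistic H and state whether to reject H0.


Step 1: Combine all N = 16 observations and assign midranks.
sorted (value, group, rank): (7,G3,1), (9,G1,2), (11,G1,3.5), (11,G3,3.5), (12,G2,5), (15,G1,6), (16,G2,7), (18,G2,8), (19,G1,9.5), (19,G4,9.5), (20,G2,11), (21,G3,12), (22,G1,13.5), (22,G4,13.5), (24,G3,15), (25,G4,16)
Step 2: Sum ranks within each group.
R_1 = 34.5 (n_1 = 5)
R_2 = 31 (n_2 = 4)
R_3 = 31.5 (n_3 = 4)
R_4 = 39 (n_4 = 3)
Step 3: H = 12/(N(N+1)) * sum(R_i^2/n_i) - 3(N+1)
     = 12/(16*17) * (34.5^2/5 + 31^2/4 + 31.5^2/4 + 39^2/3) - 3*17
     = 0.044118 * 1233.36 - 51
     = 3.413051.
Step 4: Ties present; correction factor C = 1 - 18/(16^3 - 16) = 0.995588. Corrected H = 3.413051 / 0.995588 = 3.428176.
Step 5: Under H0, H ~ chi^2(3); p-value = 0.330198.
Step 6: alpha = 0.1. fail to reject H0.

H = 3.4282, df = 3, p = 0.330198, fail to reject H0.


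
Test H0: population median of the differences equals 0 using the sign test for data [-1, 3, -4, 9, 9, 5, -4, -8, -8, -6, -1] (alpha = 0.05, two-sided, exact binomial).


Step 1: Discard zero differences. Original n = 11; n_eff = number of nonzero differences = 11.
Nonzero differences (with sign): -1, +3, -4, +9, +9, +5, -4, -8, -8, -6, -1
Step 2: Count signs: positive = 4, negative = 7.
Step 3: Under H0: P(positive) = 0.5, so the number of positives S ~ Bin(11, 0.5).
Step 4: Two-sided exact p-value = sum of Bin(11,0.5) probabilities at or below the observed probability = 0.548828.
Step 5: alpha = 0.05. fail to reject H0.

n_eff = 11, pos = 4, neg = 7, p = 0.548828, fail to reject H0.


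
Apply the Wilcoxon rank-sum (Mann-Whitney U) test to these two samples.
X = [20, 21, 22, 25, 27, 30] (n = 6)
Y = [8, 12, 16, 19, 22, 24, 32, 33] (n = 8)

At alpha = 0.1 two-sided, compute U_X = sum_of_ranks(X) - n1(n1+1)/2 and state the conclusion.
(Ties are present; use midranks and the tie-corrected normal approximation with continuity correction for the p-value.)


Step 1: Combine and sort all 14 observations; assign midranks.
sorted (value, group): (8,Y), (12,Y), (16,Y), (19,Y), (20,X), (21,X), (22,X), (22,Y), (24,Y), (25,X), (27,X), (30,X), (32,Y), (33,Y)
ranks: 8->1, 12->2, 16->3, 19->4, 20->5, 21->6, 22->7.5, 22->7.5, 24->9, 25->10, 27->11, 30->12, 32->13, 33->14
Step 2: Rank sum for X: R1 = 5 + 6 + 7.5 + 10 + 11 + 12 = 51.5.
Step 3: U_X = R1 - n1(n1+1)/2 = 51.5 - 6*7/2 = 51.5 - 21 = 30.5.
       U_Y = n1*n2 - U_X = 48 - 30.5 = 17.5.
Step 4: Ties are present, so use the tie-corrected normal approximation (with continuity correction) for the p-value.
Step 5: p-value = 0.438074; compare to alpha = 0.1. fail to reject H0.

U_X = 30.5, p = 0.438074, fail to reject H0 at alpha = 0.1.


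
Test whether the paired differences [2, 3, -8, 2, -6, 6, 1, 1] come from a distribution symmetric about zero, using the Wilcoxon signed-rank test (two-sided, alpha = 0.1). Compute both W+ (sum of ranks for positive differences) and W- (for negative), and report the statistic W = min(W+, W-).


Step 1: Drop any zero differences (none here) and take |d_i|.
|d| = [2, 3, 8, 2, 6, 6, 1, 1]
Step 2: Midrank |d_i| (ties get averaged ranks).
ranks: |2|->3.5, |3|->5, |8|->8, |2|->3.5, |6|->6.5, |6|->6.5, |1|->1.5, |1|->1.5
Step 3: Attach original signs; sum ranks with positive sign and with negative sign.
W+ = 3.5 + 5 + 3.5 + 6.5 + 1.5 + 1.5 = 21.5
W- = 8 + 6.5 = 14.5
(Check: W+ + W- = 36 should equal n(n+1)/2 = 36.)
Step 4: Test statistic W = min(W+, W-) = 14.5.
Step 5: Ties in |d|, so use the tie-corrected normal approximation.
        E[W] = n(n+1)/4 = 8*9/4 = 18.
        Tie groups: |d|=1 (t=2), |d|=2 (t=2), |d|=6 (t=2); sum(t^3 - t) = 18.
        Var[W] = n(n+1)(2n+1)/24 - sum(t^3-t)/48 = 1224/24 - 18/48 = 50.625.
        z = (W - E[W]) / sqrt(Var[W]) = (14.5 - 18) / 7.1151 = -0.4919.
        Two-sided p = 2*Phi(z) = 0.622783.
Step 6: alpha = 0.1. fail to reject H0.

W+ = 21.5, W- = 14.5, W = min = 14.5, p = 0.622783, fail to reject H0.


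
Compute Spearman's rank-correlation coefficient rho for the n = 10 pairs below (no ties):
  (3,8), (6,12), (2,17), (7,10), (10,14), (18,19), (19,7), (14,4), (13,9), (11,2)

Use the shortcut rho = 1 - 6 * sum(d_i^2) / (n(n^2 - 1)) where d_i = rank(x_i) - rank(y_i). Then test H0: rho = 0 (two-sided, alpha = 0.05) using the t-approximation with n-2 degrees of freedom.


Step 1: Rank x and y separately (midranks; no ties here).
rank(x): 3->2, 6->3, 2->1, 7->4, 10->5, 18->9, 19->10, 14->8, 13->7, 11->6
rank(y): 8->4, 12->7, 17->9, 10->6, 14->8, 19->10, 7->3, 4->2, 9->5, 2->1
Step 2: d_i = R_x(i) - R_y(i); compute d_i^2.
  (2-4)^2=4, (3-7)^2=16, (1-9)^2=64, (4-6)^2=4, (5-8)^2=9, (9-10)^2=1, (10-3)^2=49, (8-2)^2=36, (7-5)^2=4, (6-1)^2=25
sum(d^2) = 212.
Step 3: rho = 1 - 6*212 / (10*(10^2 - 1)) = 1 - 1272/990 = -0.284848.
Step 4: Under H0, t = rho * sqrt((n-2)/(1-rho^2)) = -0.8405 ~ t(8).
Step 5: Two-sided p-value from the t-distribution with 8 df = 0.425038.
Step 6: alpha = 0.05. fail to reject H0.

rho = -0.2848, p = 0.425038, fail to reject H0 at alpha = 0.05.


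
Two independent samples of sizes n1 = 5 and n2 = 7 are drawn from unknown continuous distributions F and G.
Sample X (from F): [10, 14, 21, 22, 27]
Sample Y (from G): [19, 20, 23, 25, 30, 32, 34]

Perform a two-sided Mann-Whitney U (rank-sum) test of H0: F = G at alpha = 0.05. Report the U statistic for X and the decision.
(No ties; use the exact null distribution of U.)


Step 1: Combine and sort all 12 observations; assign midranks.
sorted (value, group): (10,X), (14,X), (19,Y), (20,Y), (21,X), (22,X), (23,Y), (25,Y), (27,X), (30,Y), (32,Y), (34,Y)
ranks: 10->1, 14->2, 19->3, 20->4, 21->5, 22->6, 23->7, 25->8, 27->9, 30->10, 32->11, 34->12
Step 2: Rank sum for X: R1 = 1 + 2 + 5 + 6 + 9 = 23.
Step 3: U_X = R1 - n1(n1+1)/2 = 23 - 5*6/2 = 23 - 15 = 8.
       U_Y = n1*n2 - U_X = 35 - 8 = 27.
Step 4: No ties, so the exact null distribution of U (based on enumerating the C(12,5) = 792 equally likely rank assignments) gives the two-sided p-value.
Step 5: p-value = 0.148990; compare to alpha = 0.05. fail to reject H0.

U_X = 8, p = 0.148990, fail to reject H0 at alpha = 0.05.


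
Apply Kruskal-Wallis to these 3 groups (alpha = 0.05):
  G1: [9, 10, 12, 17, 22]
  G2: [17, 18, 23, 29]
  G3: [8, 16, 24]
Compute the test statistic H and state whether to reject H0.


Step 1: Combine all N = 12 observations and assign midranks.
sorted (value, group, rank): (8,G3,1), (9,G1,2), (10,G1,3), (12,G1,4), (16,G3,5), (17,G1,6.5), (17,G2,6.5), (18,G2,8), (22,G1,9), (23,G2,10), (24,G3,11), (29,G2,12)
Step 2: Sum ranks within each group.
R_1 = 24.5 (n_1 = 5)
R_2 = 36.5 (n_2 = 4)
R_3 = 17 (n_3 = 3)
Step 3: H = 12/(N(N+1)) * sum(R_i^2/n_i) - 3(N+1)
     = 12/(12*13) * (24.5^2/5 + 36.5^2/4 + 17^2/3) - 3*13
     = 0.076923 * 549.446 - 39
     = 3.265064.
Step 4: Ties present; correction factor C = 1 - 6/(12^3 - 12) = 0.996503. Corrected H = 3.265064 / 0.996503 = 3.276520.
Step 5: Under H0, H ~ chi^2(2); p-value = 0.194318.
Step 6: alpha = 0.05. fail to reject H0.

H = 3.2765, df = 2, p = 0.194318, fail to reject H0.


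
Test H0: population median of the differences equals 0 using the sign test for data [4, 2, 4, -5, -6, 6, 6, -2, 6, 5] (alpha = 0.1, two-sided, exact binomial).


Step 1: Discard zero differences. Original n = 10; n_eff = number of nonzero differences = 10.
Nonzero differences (with sign): +4, +2, +4, -5, -6, +6, +6, -2, +6, +5
Step 2: Count signs: positive = 7, negative = 3.
Step 3: Under H0: P(positive) = 0.5, so the number of positives S ~ Bin(10, 0.5).
Step 4: Two-sided exact p-value = sum of Bin(10,0.5) probabilities at or below the observed probability = 0.343750.
Step 5: alpha = 0.1. fail to reject H0.

n_eff = 10, pos = 7, neg = 3, p = 0.343750, fail to reject H0.


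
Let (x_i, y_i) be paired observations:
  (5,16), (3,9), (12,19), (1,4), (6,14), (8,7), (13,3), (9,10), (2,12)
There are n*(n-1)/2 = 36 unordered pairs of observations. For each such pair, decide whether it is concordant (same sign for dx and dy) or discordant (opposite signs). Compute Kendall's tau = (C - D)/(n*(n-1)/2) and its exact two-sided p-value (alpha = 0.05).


Step 1: Enumerate the 36 unordered pairs (i,j) with i<j and classify each by sign(x_j-x_i) * sign(y_j-y_i).
  (1,2):dx=-2,dy=-7->C; (1,3):dx=+7,dy=+3->C; (1,4):dx=-4,dy=-12->C; (1,5):dx=+1,dy=-2->D
  (1,6):dx=+3,dy=-9->D; (1,7):dx=+8,dy=-13->D; (1,8):dx=+4,dy=-6->D; (1,9):dx=-3,dy=-4->C
  (2,3):dx=+9,dy=+10->C; (2,4):dx=-2,dy=-5->C; (2,5):dx=+3,dy=+5->C; (2,6):dx=+5,dy=-2->D
  (2,7):dx=+10,dy=-6->D; (2,8):dx=+6,dy=+1->C; (2,9):dx=-1,dy=+3->D; (3,4):dx=-11,dy=-15->C
  (3,5):dx=-6,dy=-5->C; (3,6):dx=-4,dy=-12->C; (3,7):dx=+1,dy=-16->D; (3,8):dx=-3,dy=-9->C
  (3,9):dx=-10,dy=-7->C; (4,5):dx=+5,dy=+10->C; (4,6):dx=+7,dy=+3->C; (4,7):dx=+12,dy=-1->D
  (4,8):dx=+8,dy=+6->C; (4,9):dx=+1,dy=+8->C; (5,6):dx=+2,dy=-7->D; (5,7):dx=+7,dy=-11->D
  (5,8):dx=+3,dy=-4->D; (5,9):dx=-4,dy=-2->C; (6,7):dx=+5,dy=-4->D; (6,8):dx=+1,dy=+3->C
  (6,9):dx=-6,dy=+5->D; (7,8):dx=-4,dy=+7->D; (7,9):dx=-11,dy=+9->D; (8,9):dx=-7,dy=+2->D
Step 2: C = 19, D = 17, total pairs = 36.
Step 3: tau = (C - D)/(n(n-1)/2) = (19 - 17)/36 = 0.055556.
Step 4: Exact two-sided p-value (enumerate n! = 362880 permutations of y under H0): p = 0.919455.
Step 5: alpha = 0.05. fail to reject H0.

tau_b = 0.0556 (C=19, D=17), p = 0.919455, fail to reject H0.


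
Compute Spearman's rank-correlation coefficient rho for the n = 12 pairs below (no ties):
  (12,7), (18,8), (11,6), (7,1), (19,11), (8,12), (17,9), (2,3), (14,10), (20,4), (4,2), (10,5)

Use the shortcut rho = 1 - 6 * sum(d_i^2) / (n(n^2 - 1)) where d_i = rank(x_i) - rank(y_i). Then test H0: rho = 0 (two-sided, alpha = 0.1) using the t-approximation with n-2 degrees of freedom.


Step 1: Rank x and y separately (midranks; no ties here).
rank(x): 12->7, 18->10, 11->6, 7->3, 19->11, 8->4, 17->9, 2->1, 14->8, 20->12, 4->2, 10->5
rank(y): 7->7, 8->8, 6->6, 1->1, 11->11, 12->12, 9->9, 3->3, 10->10, 4->4, 2->2, 5->5
Step 2: d_i = R_x(i) - R_y(i); compute d_i^2.
  (7-7)^2=0, (10-8)^2=4, (6-6)^2=0, (3-1)^2=4, (11-11)^2=0, (4-12)^2=64, (9-9)^2=0, (1-3)^2=4, (8-10)^2=4, (12-4)^2=64, (2-2)^2=0, (5-5)^2=0
sum(d^2) = 144.
Step 3: rho = 1 - 6*144 / (12*(12^2 - 1)) = 1 - 864/1716 = 0.496503.
Step 4: Under H0, t = rho * sqrt((n-2)/(1-rho^2)) = 1.8088 ~ t(10).
Step 5: Two-sided p-value from the t-distribution with 10 df = 0.100603.
Step 6: alpha = 0.1. fail to reject H0.

rho = 0.4965, p = 0.100603, fail to reject H0 at alpha = 0.1.


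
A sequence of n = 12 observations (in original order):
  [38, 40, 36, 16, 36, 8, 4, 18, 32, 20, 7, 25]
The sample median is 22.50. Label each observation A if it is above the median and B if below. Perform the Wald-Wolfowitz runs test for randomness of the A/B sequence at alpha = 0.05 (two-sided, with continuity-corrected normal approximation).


Step 1: Compute median = 22.50; label A = above, B = below.
Labels in order: AAABABBBABBA  (n_A = 6, n_B = 6)
Step 2: Count runs R = 7.
Step 3: Under H0 (random ordering), E[R] = 2*n_A*n_B/(n_A+n_B) + 1 = 2*6*6/12 + 1 = 7.0000.
        Var[R] = 2*n_A*n_B*(2*n_A*n_B - n_A - n_B) / ((n_A+n_B)^2 * (n_A+n_B-1)) = 4320/1584 = 2.7273.
        SD[R] = 1.6514.
Step 4: R = E[R], so z = 0 with no continuity correction.
Step 5: Two-sided p-value via normal approximation = 2*(1 - Phi(|z|)) = 1.000000.
Step 6: alpha = 0.05. fail to reject H0.

R = 7, z = 0.0000, p = 1.000000, fail to reject H0.


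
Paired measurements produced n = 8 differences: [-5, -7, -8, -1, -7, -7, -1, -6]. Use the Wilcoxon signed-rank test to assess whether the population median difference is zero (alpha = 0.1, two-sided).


Step 1: Drop any zero differences (none here) and take |d_i|.
|d| = [5, 7, 8, 1, 7, 7, 1, 6]
Step 2: Midrank |d_i| (ties get averaged ranks).
ranks: |5|->3, |7|->6, |8|->8, |1|->1.5, |7|->6, |7|->6, |1|->1.5, |6|->4
Step 3: Attach original signs; sum ranks with positive sign and with negative sign.
W+ = 0 = 0
W- = 3 + 6 + 8 + 1.5 + 6 + 6 + 1.5 + 4 = 36
(Check: W+ + W- = 36 should equal n(n+1)/2 = 36.)
Step 4: Test statistic W = min(W+, W-) = 0.
Step 5: Ties in |d|, so use the tie-corrected normal approximation.
        E[W] = n(n+1)/4 = 8*9/4 = 18.
        Tie groups: |d|=1 (t=2), |d|=7 (t=3); sum(t^3 - t) = 30.
        Var[W] = n(n+1)(2n+1)/24 - sum(t^3-t)/48 = 1224/24 - 30/48 = 50.375.
        z = (W - E[W]) / sqrt(Var[W]) = (0 - 18) / 7.0975 = -2.5361.
        Two-sided p = 2*Phi(z) = 0.011210.
Step 6: alpha = 0.1. reject H0.

W+ = 0, W- = 36, W = min = 0, p = 0.011210, reject H0.


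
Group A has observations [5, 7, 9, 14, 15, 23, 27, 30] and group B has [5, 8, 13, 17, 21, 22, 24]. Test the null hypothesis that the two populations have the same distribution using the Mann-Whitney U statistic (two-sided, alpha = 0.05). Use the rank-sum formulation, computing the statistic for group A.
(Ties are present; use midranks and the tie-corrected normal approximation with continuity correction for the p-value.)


Step 1: Combine and sort all 15 observations; assign midranks.
sorted (value, group): (5,X), (5,Y), (7,X), (8,Y), (9,X), (13,Y), (14,X), (15,X), (17,Y), (21,Y), (22,Y), (23,X), (24,Y), (27,X), (30,X)
ranks: 5->1.5, 5->1.5, 7->3, 8->4, 9->5, 13->6, 14->7, 15->8, 17->9, 21->10, 22->11, 23->12, 24->13, 27->14, 30->15
Step 2: Rank sum for X: R1 = 1.5 + 3 + 5 + 7 + 8 + 12 + 14 + 15 = 65.5.
Step 3: U_X = R1 - n1(n1+1)/2 = 65.5 - 8*9/2 = 65.5 - 36 = 29.5.
       U_Y = n1*n2 - U_X = 56 - 29.5 = 26.5.
Step 4: Ties are present, so use the tie-corrected normal approximation (with continuity correction) for the p-value.
Step 5: p-value = 0.907786; compare to alpha = 0.05. fail to reject H0.

U_X = 29.5, p = 0.907786, fail to reject H0 at alpha = 0.05.


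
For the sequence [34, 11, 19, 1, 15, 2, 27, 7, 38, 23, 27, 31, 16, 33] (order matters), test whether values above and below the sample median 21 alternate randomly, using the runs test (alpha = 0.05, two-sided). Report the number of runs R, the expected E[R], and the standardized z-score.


Step 1: Compute median = 21; label A = above, B = below.
Labels in order: ABBBBBABAAAABA  (n_A = 7, n_B = 7)
Step 2: Count runs R = 7.
Step 3: Under H0 (random ordering), E[R] = 2*n_A*n_B/(n_A+n_B) + 1 = 2*7*7/14 + 1 = 8.0000.
        Var[R] = 2*n_A*n_B*(2*n_A*n_B - n_A - n_B) / ((n_A+n_B)^2 * (n_A+n_B-1)) = 8232/2548 = 3.2308.
        SD[R] = 1.7974.
Step 4: Continuity-corrected z = (R + 0.5 - E[R]) / SD[R] = (7 + 0.5 - 8.0000) / 1.7974 = -0.2782.
Step 5: Two-sided p-value via normal approximation = 2*(1 - Phi(|z|)) = 0.780879.
Step 6: alpha = 0.05. fail to reject H0.

R = 7, z = -0.2782, p = 0.780879, fail to reject H0.


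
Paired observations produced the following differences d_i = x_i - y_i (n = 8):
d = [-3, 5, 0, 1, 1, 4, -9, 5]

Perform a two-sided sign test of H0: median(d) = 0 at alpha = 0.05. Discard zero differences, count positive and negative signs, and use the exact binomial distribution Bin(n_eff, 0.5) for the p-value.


Step 1: Discard zero differences. Original n = 8; n_eff = number of nonzero differences = 7.
Nonzero differences (with sign): -3, +5, +1, +1, +4, -9, +5
Step 2: Count signs: positive = 5, negative = 2.
Step 3: Under H0: P(positive) = 0.5, so the number of positives S ~ Bin(7, 0.5).
Step 4: Two-sided exact p-value = sum of Bin(7,0.5) probabilities at or below the observed probability = 0.453125.
Step 5: alpha = 0.05. fail to reject H0.

n_eff = 7, pos = 5, neg = 2, p = 0.453125, fail to reject H0.


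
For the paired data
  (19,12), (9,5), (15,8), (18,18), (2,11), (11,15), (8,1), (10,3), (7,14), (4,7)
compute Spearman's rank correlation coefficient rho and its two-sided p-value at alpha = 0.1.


Step 1: Rank x and y separately (midranks; no ties here).
rank(x): 19->10, 9->5, 15->8, 18->9, 2->1, 11->7, 8->4, 10->6, 7->3, 4->2
rank(y): 12->7, 5->3, 8->5, 18->10, 11->6, 15->9, 1->1, 3->2, 14->8, 7->4
Step 2: d_i = R_x(i) - R_y(i); compute d_i^2.
  (10-7)^2=9, (5-3)^2=4, (8-5)^2=9, (9-10)^2=1, (1-6)^2=25, (7-9)^2=4, (4-1)^2=9, (6-2)^2=16, (3-8)^2=25, (2-4)^2=4
sum(d^2) = 106.
Step 3: rho = 1 - 6*106 / (10*(10^2 - 1)) = 1 - 636/990 = 0.357576.
Step 4: Under H0, t = rho * sqrt((n-2)/(1-rho^2)) = 1.0830 ~ t(8).
Step 5: Two-sided p-value from the t-distribution with 8 df = 0.310376.
Step 6: alpha = 0.1. fail to reject H0.

rho = 0.3576, p = 0.310376, fail to reject H0 at alpha = 0.1.


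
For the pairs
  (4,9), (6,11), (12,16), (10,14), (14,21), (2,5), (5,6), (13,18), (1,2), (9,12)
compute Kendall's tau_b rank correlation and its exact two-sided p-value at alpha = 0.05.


Step 1: Enumerate the 45 unordered pairs (i,j) with i<j and classify each by sign(x_j-x_i) * sign(y_j-y_i).
  (1,2):dx=+2,dy=+2->C; (1,3):dx=+8,dy=+7->C; (1,4):dx=+6,dy=+5->C; (1,5):dx=+10,dy=+12->C
  (1,6):dx=-2,dy=-4->C; (1,7):dx=+1,dy=-3->D; (1,8):dx=+9,dy=+9->C; (1,9):dx=-3,dy=-7->C
  (1,10):dx=+5,dy=+3->C; (2,3):dx=+6,dy=+5->C; (2,4):dx=+4,dy=+3->C; (2,5):dx=+8,dy=+10->C
  (2,6):dx=-4,dy=-6->C; (2,7):dx=-1,dy=-5->C; (2,8):dx=+7,dy=+7->C; (2,9):dx=-5,dy=-9->C
  (2,10):dx=+3,dy=+1->C; (3,4):dx=-2,dy=-2->C; (3,5):dx=+2,dy=+5->C; (3,6):dx=-10,dy=-11->C
  (3,7):dx=-7,dy=-10->C; (3,8):dx=+1,dy=+2->C; (3,9):dx=-11,dy=-14->C; (3,10):dx=-3,dy=-4->C
  (4,5):dx=+4,dy=+7->C; (4,6):dx=-8,dy=-9->C; (4,7):dx=-5,dy=-8->C; (4,8):dx=+3,dy=+4->C
  (4,9):dx=-9,dy=-12->C; (4,10):dx=-1,dy=-2->C; (5,6):dx=-12,dy=-16->C; (5,7):dx=-9,dy=-15->C
  (5,8):dx=-1,dy=-3->C; (5,9):dx=-13,dy=-19->C; (5,10):dx=-5,dy=-9->C; (6,7):dx=+3,dy=+1->C
  (6,8):dx=+11,dy=+13->C; (6,9):dx=-1,dy=-3->C; (6,10):dx=+7,dy=+7->C; (7,8):dx=+8,dy=+12->C
  (7,9):dx=-4,dy=-4->C; (7,10):dx=+4,dy=+6->C; (8,9):dx=-12,dy=-16->C; (8,10):dx=-4,dy=-6->C
  (9,10):dx=+8,dy=+10->C
Step 2: C = 44, D = 1, total pairs = 45.
Step 3: tau = (C - D)/(n(n-1)/2) = (44 - 1)/45 = 0.955556.
Step 4: Exact two-sided p-value (enumerate n! = 3628800 permutations of y under H0): p = 0.000006.
Step 5: alpha = 0.05. reject H0.

tau_b = 0.9556 (C=44, D=1), p = 0.000006, reject H0.


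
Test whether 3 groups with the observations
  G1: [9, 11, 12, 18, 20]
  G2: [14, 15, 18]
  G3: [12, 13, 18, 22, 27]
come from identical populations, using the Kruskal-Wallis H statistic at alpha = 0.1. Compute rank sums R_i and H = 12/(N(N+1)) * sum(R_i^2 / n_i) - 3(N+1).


Step 1: Combine all N = 13 observations and assign midranks.
sorted (value, group, rank): (9,G1,1), (11,G1,2), (12,G1,3.5), (12,G3,3.5), (13,G3,5), (14,G2,6), (15,G2,7), (18,G1,9), (18,G2,9), (18,G3,9), (20,G1,11), (22,G3,12), (27,G3,13)
Step 2: Sum ranks within each group.
R_1 = 26.5 (n_1 = 5)
R_2 = 22 (n_2 = 3)
R_3 = 42.5 (n_3 = 5)
Step 3: H = 12/(N(N+1)) * sum(R_i^2/n_i) - 3(N+1)
     = 12/(13*14) * (26.5^2/5 + 22^2/3 + 42.5^2/5) - 3*14
     = 0.065934 * 663.033 - 42
     = 1.716484.
Step 4: Ties present; correction factor C = 1 - 30/(13^3 - 13) = 0.986264. Corrected H = 1.716484 / 0.986264 = 1.740390.
Step 5: Under H0, H ~ chi^2(2); p-value = 0.418870.
Step 6: alpha = 0.1. fail to reject H0.

H = 1.7404, df = 2, p = 0.418870, fail to reject H0.


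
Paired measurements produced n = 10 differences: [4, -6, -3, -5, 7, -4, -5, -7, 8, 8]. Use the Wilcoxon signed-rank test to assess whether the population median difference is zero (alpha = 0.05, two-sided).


Step 1: Drop any zero differences (none here) and take |d_i|.
|d| = [4, 6, 3, 5, 7, 4, 5, 7, 8, 8]
Step 2: Midrank |d_i| (ties get averaged ranks).
ranks: |4|->2.5, |6|->6, |3|->1, |5|->4.5, |7|->7.5, |4|->2.5, |5|->4.5, |7|->7.5, |8|->9.5, |8|->9.5
Step 3: Attach original signs; sum ranks with positive sign and with negative sign.
W+ = 2.5 + 7.5 + 9.5 + 9.5 = 29
W- = 6 + 1 + 4.5 + 2.5 + 4.5 + 7.5 = 26
(Check: W+ + W- = 55 should equal n(n+1)/2 = 55.)
Step 4: Test statistic W = min(W+, W-) = 26.
Step 5: Ties in |d|, so use the tie-corrected normal approximation.
        E[W] = n(n+1)/4 = 10*11/4 = 27.5.
        Tie groups: |d|=4 (t=2), |d|=5 (t=2), |d|=7 (t=2), |d|=8 (t=2); sum(t^3 - t) = 24.
        Var[W] = n(n+1)(2n+1)/24 - sum(t^3-t)/48 = 2310/24 - 24/48 = 95.75.
        z = (W - E[W]) / sqrt(Var[W]) = (26 - 27.5) / 9.7852 = -0.1533.
        Two-sided p = 2*Phi(z) = 0.878167.
Step 6: alpha = 0.05. fail to reject H0.

W+ = 29, W- = 26, W = min = 26, p = 0.878167, fail to reject H0.


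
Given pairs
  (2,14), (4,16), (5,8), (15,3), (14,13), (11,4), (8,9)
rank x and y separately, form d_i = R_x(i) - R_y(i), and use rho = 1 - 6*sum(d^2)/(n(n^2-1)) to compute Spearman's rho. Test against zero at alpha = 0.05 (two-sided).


Step 1: Rank x and y separately (midranks; no ties here).
rank(x): 2->1, 4->2, 5->3, 15->7, 14->6, 11->5, 8->4
rank(y): 14->6, 16->7, 8->3, 3->1, 13->5, 4->2, 9->4
Step 2: d_i = R_x(i) - R_y(i); compute d_i^2.
  (1-6)^2=25, (2-7)^2=25, (3-3)^2=0, (7-1)^2=36, (6-5)^2=1, (5-2)^2=9, (4-4)^2=0
sum(d^2) = 96.
Step 3: rho = 1 - 6*96 / (7*(7^2 - 1)) = 1 - 576/336 = -0.714286.
Step 4: Under H0, t = rho * sqrt((n-2)/(1-rho^2)) = -2.2822 ~ t(5).
Step 5: Two-sided p-value from the t-distribution with 5 df = 0.071344.
Step 6: alpha = 0.05. fail to reject H0.

rho = -0.7143, p = 0.071344, fail to reject H0 at alpha = 0.05.


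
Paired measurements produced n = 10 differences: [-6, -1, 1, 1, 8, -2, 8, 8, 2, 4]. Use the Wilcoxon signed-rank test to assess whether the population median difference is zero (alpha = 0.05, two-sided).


Step 1: Drop any zero differences (none here) and take |d_i|.
|d| = [6, 1, 1, 1, 8, 2, 8, 8, 2, 4]
Step 2: Midrank |d_i| (ties get averaged ranks).
ranks: |6|->7, |1|->2, |1|->2, |1|->2, |8|->9, |2|->4.5, |8|->9, |8|->9, |2|->4.5, |4|->6
Step 3: Attach original signs; sum ranks with positive sign and with negative sign.
W+ = 2 + 2 + 9 + 9 + 9 + 4.5 + 6 = 41.5
W- = 7 + 2 + 4.5 = 13.5
(Check: W+ + W- = 55 should equal n(n+1)/2 = 55.)
Step 4: Test statistic W = min(W+, W-) = 13.5.
Step 5: Ties in |d|, so use the tie-corrected normal approximation.
        E[W] = n(n+1)/4 = 10*11/4 = 27.5.
        Tie groups: |d|=1 (t=3), |d|=2 (t=2), |d|=8 (t=3); sum(t^3 - t) = 54.
        Var[W] = n(n+1)(2n+1)/24 - sum(t^3-t)/48 = 2310/24 - 54/48 = 95.125.
        z = (W - E[W]) / sqrt(Var[W]) = (13.5 - 27.5) / 9.7532 = -1.4354.
        Two-sided p = 2*Phi(z) = 0.151166.
Step 6: alpha = 0.05. fail to reject H0.

W+ = 41.5, W- = 13.5, W = min = 13.5, p = 0.151166, fail to reject H0.


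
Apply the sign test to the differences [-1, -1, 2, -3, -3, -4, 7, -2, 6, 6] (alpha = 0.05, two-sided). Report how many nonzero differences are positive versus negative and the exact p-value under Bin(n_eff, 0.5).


Step 1: Discard zero differences. Original n = 10; n_eff = number of nonzero differences = 10.
Nonzero differences (with sign): -1, -1, +2, -3, -3, -4, +7, -2, +6, +6
Step 2: Count signs: positive = 4, negative = 6.
Step 3: Under H0: P(positive) = 0.5, so the number of positives S ~ Bin(10, 0.5).
Step 4: Two-sided exact p-value = sum of Bin(10,0.5) probabilities at or below the observed probability = 0.753906.
Step 5: alpha = 0.05. fail to reject H0.

n_eff = 10, pos = 4, neg = 6, p = 0.753906, fail to reject H0.


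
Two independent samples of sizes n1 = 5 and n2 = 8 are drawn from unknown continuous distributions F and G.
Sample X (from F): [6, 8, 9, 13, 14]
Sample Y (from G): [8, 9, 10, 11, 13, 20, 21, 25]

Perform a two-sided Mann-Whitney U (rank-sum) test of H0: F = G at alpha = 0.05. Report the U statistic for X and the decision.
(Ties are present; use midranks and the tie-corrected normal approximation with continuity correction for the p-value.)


Step 1: Combine and sort all 13 observations; assign midranks.
sorted (value, group): (6,X), (8,X), (8,Y), (9,X), (9,Y), (10,Y), (11,Y), (13,X), (13,Y), (14,X), (20,Y), (21,Y), (25,Y)
ranks: 6->1, 8->2.5, 8->2.5, 9->4.5, 9->4.5, 10->6, 11->7, 13->8.5, 13->8.5, 14->10, 20->11, 21->12, 25->13
Step 2: Rank sum for X: R1 = 1 + 2.5 + 4.5 + 8.5 + 10 = 26.5.
Step 3: U_X = R1 - n1(n1+1)/2 = 26.5 - 5*6/2 = 26.5 - 15 = 11.5.
       U_Y = n1*n2 - U_X = 40 - 11.5 = 28.5.
Step 4: Ties are present, so use the tie-corrected normal approximation (with continuity correction) for the p-value.
Step 5: p-value = 0.239620; compare to alpha = 0.05. fail to reject H0.

U_X = 11.5, p = 0.239620, fail to reject H0 at alpha = 0.05.


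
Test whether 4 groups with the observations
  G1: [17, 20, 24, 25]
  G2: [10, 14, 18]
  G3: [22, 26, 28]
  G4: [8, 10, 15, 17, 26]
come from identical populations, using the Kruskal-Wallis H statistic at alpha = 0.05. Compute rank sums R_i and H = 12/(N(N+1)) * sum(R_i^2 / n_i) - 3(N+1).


Step 1: Combine all N = 15 observations and assign midranks.
sorted (value, group, rank): (8,G4,1), (10,G2,2.5), (10,G4,2.5), (14,G2,4), (15,G4,5), (17,G1,6.5), (17,G4,6.5), (18,G2,8), (20,G1,9), (22,G3,10), (24,G1,11), (25,G1,12), (26,G3,13.5), (26,G4,13.5), (28,G3,15)
Step 2: Sum ranks within each group.
R_1 = 38.5 (n_1 = 4)
R_2 = 14.5 (n_2 = 3)
R_3 = 38.5 (n_3 = 3)
R_4 = 28.5 (n_4 = 5)
Step 3: H = 12/(N(N+1)) * sum(R_i^2/n_i) - 3(N+1)
     = 12/(15*16) * (38.5^2/4 + 14.5^2/3 + 38.5^2/3 + 28.5^2/5) - 3*16
     = 0.050000 * 1097.18 - 48
     = 6.858958.
Step 4: Ties present; correction factor C = 1 - 18/(15^3 - 15) = 0.994643. Corrected H = 6.858958 / 0.994643 = 6.895901.
Step 5: Under H0, H ~ chi^2(3); p-value = 0.075291.
Step 6: alpha = 0.05. fail to reject H0.

H = 6.8959, df = 3, p = 0.075291, fail to reject H0.


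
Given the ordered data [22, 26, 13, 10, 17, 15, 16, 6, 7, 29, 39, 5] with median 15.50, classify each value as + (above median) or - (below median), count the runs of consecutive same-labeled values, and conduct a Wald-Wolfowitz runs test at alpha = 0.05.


Step 1: Compute median = 15.50; label A = above, B = below.
Labels in order: AABBABABBAAB  (n_A = 6, n_B = 6)
Step 2: Count runs R = 8.
Step 3: Under H0 (random ordering), E[R] = 2*n_A*n_B/(n_A+n_B) + 1 = 2*6*6/12 + 1 = 7.0000.
        Var[R] = 2*n_A*n_B*(2*n_A*n_B - n_A - n_B) / ((n_A+n_B)^2 * (n_A+n_B-1)) = 4320/1584 = 2.7273.
        SD[R] = 1.6514.
Step 4: Continuity-corrected z = (R - 0.5 - E[R]) / SD[R] = (8 - 0.5 - 7.0000) / 1.6514 = 0.3028.
Step 5: Two-sided p-value via normal approximation = 2*(1 - Phi(|z|)) = 0.762069.
Step 6: alpha = 0.05. fail to reject H0.

R = 8, z = 0.3028, p = 0.762069, fail to reject H0.


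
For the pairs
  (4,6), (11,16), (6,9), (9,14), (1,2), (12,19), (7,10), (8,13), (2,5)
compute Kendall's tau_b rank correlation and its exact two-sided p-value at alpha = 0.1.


Step 1: Enumerate the 36 unordered pairs (i,j) with i<j and classify each by sign(x_j-x_i) * sign(y_j-y_i).
  (1,2):dx=+7,dy=+10->C; (1,3):dx=+2,dy=+3->C; (1,4):dx=+5,dy=+8->C; (1,5):dx=-3,dy=-4->C
  (1,6):dx=+8,dy=+13->C; (1,7):dx=+3,dy=+4->C; (1,8):dx=+4,dy=+7->C; (1,9):dx=-2,dy=-1->C
  (2,3):dx=-5,dy=-7->C; (2,4):dx=-2,dy=-2->C; (2,5):dx=-10,dy=-14->C; (2,6):dx=+1,dy=+3->C
  (2,7):dx=-4,dy=-6->C; (2,8):dx=-3,dy=-3->C; (2,9):dx=-9,dy=-11->C; (3,4):dx=+3,dy=+5->C
  (3,5):dx=-5,dy=-7->C; (3,6):dx=+6,dy=+10->C; (3,7):dx=+1,dy=+1->C; (3,8):dx=+2,dy=+4->C
  (3,9):dx=-4,dy=-4->C; (4,5):dx=-8,dy=-12->C; (4,6):dx=+3,dy=+5->C; (4,7):dx=-2,dy=-4->C
  (4,8):dx=-1,dy=-1->C; (4,9):dx=-7,dy=-9->C; (5,6):dx=+11,dy=+17->C; (5,7):dx=+6,dy=+8->C
  (5,8):dx=+7,dy=+11->C; (5,9):dx=+1,dy=+3->C; (6,7):dx=-5,dy=-9->C; (6,8):dx=-4,dy=-6->C
  (6,9):dx=-10,dy=-14->C; (7,8):dx=+1,dy=+3->C; (7,9):dx=-5,dy=-5->C; (8,9):dx=-6,dy=-8->C
Step 2: C = 36, D = 0, total pairs = 36.
Step 3: tau = (C - D)/(n(n-1)/2) = (36 - 0)/36 = 1.000000.
Step 4: Exact two-sided p-value (enumerate n! = 362880 permutations of y under H0): p = 0.000006.
Step 5: alpha = 0.1. reject H0.

tau_b = 1.0000 (C=36, D=0), p = 0.000006, reject H0.


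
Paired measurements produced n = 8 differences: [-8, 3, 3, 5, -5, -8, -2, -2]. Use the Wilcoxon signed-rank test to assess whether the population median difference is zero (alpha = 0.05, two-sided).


Step 1: Drop any zero differences (none here) and take |d_i|.
|d| = [8, 3, 3, 5, 5, 8, 2, 2]
Step 2: Midrank |d_i| (ties get averaged ranks).
ranks: |8|->7.5, |3|->3.5, |3|->3.5, |5|->5.5, |5|->5.5, |8|->7.5, |2|->1.5, |2|->1.5
Step 3: Attach original signs; sum ranks with positive sign and with negative sign.
W+ = 3.5 + 3.5 + 5.5 = 12.5
W- = 7.5 + 5.5 + 7.5 + 1.5 + 1.5 = 23.5
(Check: W+ + W- = 36 should equal n(n+1)/2 = 36.)
Step 4: Test statistic W = min(W+, W-) = 12.5.
Step 5: Ties in |d|, so use the tie-corrected normal approximation.
        E[W] = n(n+1)/4 = 8*9/4 = 18.
        Tie groups: |d|=2 (t=2), |d|=3 (t=2), |d|=5 (t=2), |d|=8 (t=2); sum(t^3 - t) = 24.
        Var[W] = n(n+1)(2n+1)/24 - sum(t^3-t)/48 = 1224/24 - 24/48 = 50.5.
        z = (W - E[W]) / sqrt(Var[W]) = (12.5 - 18) / 7.1063 = -0.7740.
        Two-sided p = 2*Phi(z) = 0.438956.
Step 6: alpha = 0.05. fail to reject H0.

W+ = 12.5, W- = 23.5, W = min = 12.5, p = 0.438956, fail to reject H0.


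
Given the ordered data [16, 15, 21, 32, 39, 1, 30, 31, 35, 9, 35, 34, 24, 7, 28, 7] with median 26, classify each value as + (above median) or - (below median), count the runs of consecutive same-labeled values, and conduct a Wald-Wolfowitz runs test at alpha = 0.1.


Step 1: Compute median = 26; label A = above, B = below.
Labels in order: BBBAABAAABAABBAB  (n_A = 8, n_B = 8)
Step 2: Count runs R = 9.
Step 3: Under H0 (random ordering), E[R] = 2*n_A*n_B/(n_A+n_B) + 1 = 2*8*8/16 + 1 = 9.0000.
        Var[R] = 2*n_A*n_B*(2*n_A*n_B - n_A - n_B) / ((n_A+n_B)^2 * (n_A+n_B-1)) = 14336/3840 = 3.7333.
        SD[R] = 1.9322.
Step 4: R = E[R], so z = 0 with no continuity correction.
Step 5: Two-sided p-value via normal approximation = 2*(1 - Phi(|z|)) = 1.000000.
Step 6: alpha = 0.1. fail to reject H0.

R = 9, z = 0.0000, p = 1.000000, fail to reject H0.


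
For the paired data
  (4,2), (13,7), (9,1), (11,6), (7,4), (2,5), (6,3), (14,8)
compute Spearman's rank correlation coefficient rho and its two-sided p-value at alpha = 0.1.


Step 1: Rank x and y separately (midranks; no ties here).
rank(x): 4->2, 13->7, 9->5, 11->6, 7->4, 2->1, 6->3, 14->8
rank(y): 2->2, 7->7, 1->1, 6->6, 4->4, 5->5, 3->3, 8->8
Step 2: d_i = R_x(i) - R_y(i); compute d_i^2.
  (2-2)^2=0, (7-7)^2=0, (5-1)^2=16, (6-6)^2=0, (4-4)^2=0, (1-5)^2=16, (3-3)^2=0, (8-8)^2=0
sum(d^2) = 32.
Step 3: rho = 1 - 6*32 / (8*(8^2 - 1)) = 1 - 192/504 = 0.619048.
Step 4: Under H0, t = rho * sqrt((n-2)/(1-rho^2)) = 1.9308 ~ t(6).
Step 5: Two-sided p-value from the t-distribution with 6 df = 0.101733.
Step 6: alpha = 0.1. fail to reject H0.

rho = 0.6190, p = 0.101733, fail to reject H0 at alpha = 0.1.


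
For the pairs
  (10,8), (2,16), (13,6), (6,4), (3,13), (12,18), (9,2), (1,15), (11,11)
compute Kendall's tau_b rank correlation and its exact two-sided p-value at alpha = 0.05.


Step 1: Enumerate the 36 unordered pairs (i,j) with i<j and classify each by sign(x_j-x_i) * sign(y_j-y_i).
  (1,2):dx=-8,dy=+8->D; (1,3):dx=+3,dy=-2->D; (1,4):dx=-4,dy=-4->C; (1,5):dx=-7,dy=+5->D
  (1,6):dx=+2,dy=+10->C; (1,7):dx=-1,dy=-6->C; (1,8):dx=-9,dy=+7->D; (1,9):dx=+1,dy=+3->C
  (2,3):dx=+11,dy=-10->D; (2,4):dx=+4,dy=-12->D; (2,5):dx=+1,dy=-3->D; (2,6):dx=+10,dy=+2->C
  (2,7):dx=+7,dy=-14->D; (2,8):dx=-1,dy=-1->C; (2,9):dx=+9,dy=-5->D; (3,4):dx=-7,dy=-2->C
  (3,5):dx=-10,dy=+7->D; (3,6):dx=-1,dy=+12->D; (3,7):dx=-4,dy=-4->C; (3,8):dx=-12,dy=+9->D
  (3,9):dx=-2,dy=+5->D; (4,5):dx=-3,dy=+9->D; (4,6):dx=+6,dy=+14->C; (4,7):dx=+3,dy=-2->D
  (4,8):dx=-5,dy=+11->D; (4,9):dx=+5,dy=+7->C; (5,6):dx=+9,dy=+5->C; (5,7):dx=+6,dy=-11->D
  (5,8):dx=-2,dy=+2->D; (5,9):dx=+8,dy=-2->D; (6,7):dx=-3,dy=-16->C; (6,8):dx=-11,dy=-3->C
  (6,9):dx=-1,dy=-7->C; (7,8):dx=-8,dy=+13->D; (7,9):dx=+2,dy=+9->C; (8,9):dx=+10,dy=-4->D
Step 2: C = 15, D = 21, total pairs = 36.
Step 3: tau = (C - D)/(n(n-1)/2) = (15 - 21)/36 = -0.166667.
Step 4: Exact two-sided p-value (enumerate n! = 362880 permutations of y under H0): p = 0.612202.
Step 5: alpha = 0.05. fail to reject H0.

tau_b = -0.1667 (C=15, D=21), p = 0.612202, fail to reject H0.


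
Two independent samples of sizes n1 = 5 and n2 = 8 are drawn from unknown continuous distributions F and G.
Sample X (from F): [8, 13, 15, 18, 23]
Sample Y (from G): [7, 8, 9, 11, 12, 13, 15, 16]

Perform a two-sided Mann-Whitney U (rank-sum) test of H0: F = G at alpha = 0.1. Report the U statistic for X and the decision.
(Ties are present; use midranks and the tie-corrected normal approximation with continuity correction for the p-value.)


Step 1: Combine and sort all 13 observations; assign midranks.
sorted (value, group): (7,Y), (8,X), (8,Y), (9,Y), (11,Y), (12,Y), (13,X), (13,Y), (15,X), (15,Y), (16,Y), (18,X), (23,X)
ranks: 7->1, 8->2.5, 8->2.5, 9->4, 11->5, 12->6, 13->7.5, 13->7.5, 15->9.5, 15->9.5, 16->11, 18->12, 23->13
Step 2: Rank sum for X: R1 = 2.5 + 7.5 + 9.5 + 12 + 13 = 44.5.
Step 3: U_X = R1 - n1(n1+1)/2 = 44.5 - 5*6/2 = 44.5 - 15 = 29.5.
       U_Y = n1*n2 - U_X = 40 - 29.5 = 10.5.
Step 4: Ties are present, so use the tie-corrected normal approximation (with continuity correction) for the p-value.
Step 5: p-value = 0.185859; compare to alpha = 0.1. fail to reject H0.

U_X = 29.5, p = 0.185859, fail to reject H0 at alpha = 0.1.


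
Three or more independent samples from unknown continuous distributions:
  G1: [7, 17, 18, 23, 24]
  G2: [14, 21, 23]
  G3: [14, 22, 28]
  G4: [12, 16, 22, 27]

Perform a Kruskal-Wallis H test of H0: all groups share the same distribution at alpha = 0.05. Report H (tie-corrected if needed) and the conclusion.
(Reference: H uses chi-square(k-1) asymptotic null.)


Step 1: Combine all N = 15 observations and assign midranks.
sorted (value, group, rank): (7,G1,1), (12,G4,2), (14,G2,3.5), (14,G3,3.5), (16,G4,5), (17,G1,6), (18,G1,7), (21,G2,8), (22,G3,9.5), (22,G4,9.5), (23,G1,11.5), (23,G2,11.5), (24,G1,13), (27,G4,14), (28,G3,15)
Step 2: Sum ranks within each group.
R_1 = 38.5 (n_1 = 5)
R_2 = 23 (n_2 = 3)
R_3 = 28 (n_3 = 3)
R_4 = 30.5 (n_4 = 4)
Step 3: H = 12/(N(N+1)) * sum(R_i^2/n_i) - 3(N+1)
     = 12/(15*16) * (38.5^2/5 + 23^2/3 + 28^2/3 + 30.5^2/4) - 3*16
     = 0.050000 * 966.679 - 48
     = 0.333958.
Step 4: Ties present; correction factor C = 1 - 18/(15^3 - 15) = 0.994643. Corrected H = 0.333958 / 0.994643 = 0.335757.
Step 5: Under H0, H ~ chi^2(3); p-value = 0.953169.
Step 6: alpha = 0.05. fail to reject H0.

H = 0.3358, df = 3, p = 0.953169, fail to reject H0.


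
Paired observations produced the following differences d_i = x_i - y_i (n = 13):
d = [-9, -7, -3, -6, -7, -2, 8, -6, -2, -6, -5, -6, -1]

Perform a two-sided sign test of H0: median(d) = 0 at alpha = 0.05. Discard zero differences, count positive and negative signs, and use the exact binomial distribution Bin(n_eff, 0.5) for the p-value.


Step 1: Discard zero differences. Original n = 13; n_eff = number of nonzero differences = 13.
Nonzero differences (with sign): -9, -7, -3, -6, -7, -2, +8, -6, -2, -6, -5, -6, -1
Step 2: Count signs: positive = 1, negative = 12.
Step 3: Under H0: P(positive) = 0.5, so the number of positives S ~ Bin(13, 0.5).
Step 4: Two-sided exact p-value = sum of Bin(13,0.5) probabilities at or below the observed probability = 0.003418.
Step 5: alpha = 0.05. reject H0.

n_eff = 13, pos = 1, neg = 12, p = 0.003418, reject H0.


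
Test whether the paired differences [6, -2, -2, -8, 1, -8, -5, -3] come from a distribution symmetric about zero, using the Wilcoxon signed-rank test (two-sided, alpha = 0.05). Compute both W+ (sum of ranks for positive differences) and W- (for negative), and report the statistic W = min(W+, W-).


Step 1: Drop any zero differences (none here) and take |d_i|.
|d| = [6, 2, 2, 8, 1, 8, 5, 3]
Step 2: Midrank |d_i| (ties get averaged ranks).
ranks: |6|->6, |2|->2.5, |2|->2.5, |8|->7.5, |1|->1, |8|->7.5, |5|->5, |3|->4
Step 3: Attach original signs; sum ranks with positive sign and with negative sign.
W+ = 6 + 1 = 7
W- = 2.5 + 2.5 + 7.5 + 7.5 + 5 + 4 = 29
(Check: W+ + W- = 36 should equal n(n+1)/2 = 36.)
Step 4: Test statistic W = min(W+, W-) = 7.
Step 5: Ties in |d|, so use the tie-corrected normal approximation.
        E[W] = n(n+1)/4 = 8*9/4 = 18.
        Tie groups: |d|=2 (t=2), |d|=8 (t=2); sum(t^3 - t) = 12.
        Var[W] = n(n+1)(2n+1)/24 - sum(t^3-t)/48 = 1224/24 - 12/48 = 50.75.
        z = (W - E[W]) / sqrt(Var[W]) = (7 - 18) / 7.1239 = -1.5441.
        Two-sided p = 2*Phi(z) = 0.122565.
Step 6: alpha = 0.05. fail to reject H0.

W+ = 7, W- = 29, W = min = 7, p = 0.122565, fail to reject H0.
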